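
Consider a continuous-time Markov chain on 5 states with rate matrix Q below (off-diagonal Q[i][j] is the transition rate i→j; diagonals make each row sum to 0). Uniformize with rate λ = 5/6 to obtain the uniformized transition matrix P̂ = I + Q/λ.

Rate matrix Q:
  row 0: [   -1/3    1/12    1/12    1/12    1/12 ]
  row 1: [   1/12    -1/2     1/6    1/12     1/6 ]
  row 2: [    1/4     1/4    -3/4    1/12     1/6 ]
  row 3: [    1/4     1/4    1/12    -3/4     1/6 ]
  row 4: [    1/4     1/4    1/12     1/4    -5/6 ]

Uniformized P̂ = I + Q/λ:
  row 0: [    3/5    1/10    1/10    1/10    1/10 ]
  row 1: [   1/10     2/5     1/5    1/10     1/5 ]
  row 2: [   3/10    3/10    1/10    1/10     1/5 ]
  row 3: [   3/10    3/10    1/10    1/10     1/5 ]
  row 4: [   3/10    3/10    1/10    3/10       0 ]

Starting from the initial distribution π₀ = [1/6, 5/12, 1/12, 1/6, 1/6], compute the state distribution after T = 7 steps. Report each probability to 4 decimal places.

t=0: π = [0.1667, 0.4167, 0.0833, 0.1667, 0.1667]
t=1: π = [0.2667, 0.3083, 0.1417, 0.1333, 0.1500]
t=2: π = [0.3183, 0.2775, 0.1308, 0.1300, 0.1433]
t=3: π = [0.3400, 0.2641, 0.1278, 0.1287, 0.1395]
t=4: π = [0.3492, 0.2584, 0.1264, 0.1279, 0.1381]
t=5: π = [0.3531, 0.2560, 0.1258, 0.1276, 0.1375]
t=6: π = [0.3547, 0.2550, 0.1256, 0.1275, 0.1372]
t=7: π = [0.3554, 0.2546, 0.1255, 0.1274, 0.1371]

π = [0.3554, 0.2546, 0.1255, 0.1274, 0.1371]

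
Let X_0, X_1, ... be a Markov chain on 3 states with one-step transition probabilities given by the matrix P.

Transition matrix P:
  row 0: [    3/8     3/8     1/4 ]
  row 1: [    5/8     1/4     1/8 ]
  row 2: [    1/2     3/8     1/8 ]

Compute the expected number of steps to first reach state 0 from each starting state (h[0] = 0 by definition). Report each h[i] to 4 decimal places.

h = [0.0000, 1.6410, 1.8462]

First-step conditioning: h[0] = 0; for i ≠ 0, h[i] = 1 + Σ_k P[i][k]·h[k].
  h[1] = 1 + 1/4·h[1] + 1/8·h[2]
  h[2] = 1 + 3/8·h[1] + 1/8·h[2]
Solving the 2×2 linear system over states ≠ 0 gives exactly h = [0, 64/39, 24/13] (h[0] = 0 is the target).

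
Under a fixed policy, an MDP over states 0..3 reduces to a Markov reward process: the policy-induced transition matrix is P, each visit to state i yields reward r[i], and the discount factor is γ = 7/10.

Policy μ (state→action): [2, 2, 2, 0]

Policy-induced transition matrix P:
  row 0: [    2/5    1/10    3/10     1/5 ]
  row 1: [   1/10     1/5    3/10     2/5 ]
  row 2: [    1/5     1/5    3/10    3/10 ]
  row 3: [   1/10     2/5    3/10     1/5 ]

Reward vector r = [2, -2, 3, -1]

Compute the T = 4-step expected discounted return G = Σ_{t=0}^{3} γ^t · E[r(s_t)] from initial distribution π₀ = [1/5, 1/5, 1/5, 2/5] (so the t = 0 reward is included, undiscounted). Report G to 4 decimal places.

t=0: π = [0.2000, 0.2000, 0.2000, 0.4000], E[r] = 0.2000, γ^t·E[r] = 0.200000, running G = 0.200000
t=1: π = [0.1800, 0.2600, 0.3000, 0.2600], E[r] = 0.4800, γ^t·E[r] = 0.336000, running G = 0.536000
t=2: π = [0.1840, 0.2340, 0.3000, 0.2820], E[r] = 0.5180, γ^t·E[r] = 0.253820, running G = 0.789820
t=3: π = [0.1852, 0.2380, 0.3000, 0.2768], E[r] = 0.5176, γ^t·E[r] = 0.177537, running G = 0.967357

G = 0.9674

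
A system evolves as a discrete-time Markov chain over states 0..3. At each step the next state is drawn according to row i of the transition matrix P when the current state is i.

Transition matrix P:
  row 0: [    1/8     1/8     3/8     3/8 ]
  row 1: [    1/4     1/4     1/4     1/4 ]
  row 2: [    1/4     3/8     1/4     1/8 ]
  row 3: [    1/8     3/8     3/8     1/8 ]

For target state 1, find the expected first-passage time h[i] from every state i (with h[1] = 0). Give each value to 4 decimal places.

First-step conditioning: h[1] = 0; for i ≠ 1, h[i] = 1 + Σ_k P[i][k]·h[k].
  h[0] = 1 + 1/8·h[0] + 3/8·h[2] + 3/8·h[3]
  h[2] = 1 + 1/4·h[0] + 1/4·h[2] + 1/8·h[3]
  h[3] = 1 + 1/8·h[0] + 3/8·h[2] + 1/8·h[3]
Solving the 3×3 linear system over states ≠ 1 gives exactly h = [15/4, 0, 37/12, 3] (h[1] = 0 is the target).

h = [3.7500, 0.0000, 3.0833, 3.0000]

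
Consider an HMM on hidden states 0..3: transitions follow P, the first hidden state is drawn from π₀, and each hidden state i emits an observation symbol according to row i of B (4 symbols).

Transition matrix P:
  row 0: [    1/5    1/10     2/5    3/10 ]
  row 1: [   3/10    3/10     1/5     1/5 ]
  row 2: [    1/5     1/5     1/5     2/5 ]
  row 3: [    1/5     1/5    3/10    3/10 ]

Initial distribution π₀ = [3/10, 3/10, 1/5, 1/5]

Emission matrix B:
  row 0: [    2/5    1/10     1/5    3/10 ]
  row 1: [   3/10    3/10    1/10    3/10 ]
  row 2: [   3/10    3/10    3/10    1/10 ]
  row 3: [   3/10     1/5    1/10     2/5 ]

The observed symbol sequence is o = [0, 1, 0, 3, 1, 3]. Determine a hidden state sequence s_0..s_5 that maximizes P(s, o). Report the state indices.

t=0: δ = [1.200e-01, 9.000e-02, 6.000e-02, 6.000e-02]  (obs o_0=0)
t=1: δ = [2.700e-03, 8.100e-03, 1.440e-02, 7.200e-03]  ψ = [1, 1, 0, 0]  (obs o_1=1)
t=2: δ = [1.152e-03, 8.640e-04, 8.640e-04, 1.728e-03]  ψ = [2, 2, 2, 2]  (obs o_2=0)
t=3: δ = [1.037e-04, 1.037e-04, 5.184e-05, 2.074e-04]  ψ = [3, 3, 3, 3]  (obs o_3=3)
t=4: δ = [4.147e-06, 1.244e-05, 1.866e-05, 1.244e-05]  ψ = [3, 3, 3, 3]  (obs o_4=1)
t=5: δ = [1.120e-06, 1.120e-06, 3.732e-07, 2.986e-06]  ψ = [1, 1, 2, 2]  (obs o_5=3)
backtrack: best end state = 3; path = [0, 2, 3, 3, 2, 3]

path = [0, 2, 3, 3, 2, 3]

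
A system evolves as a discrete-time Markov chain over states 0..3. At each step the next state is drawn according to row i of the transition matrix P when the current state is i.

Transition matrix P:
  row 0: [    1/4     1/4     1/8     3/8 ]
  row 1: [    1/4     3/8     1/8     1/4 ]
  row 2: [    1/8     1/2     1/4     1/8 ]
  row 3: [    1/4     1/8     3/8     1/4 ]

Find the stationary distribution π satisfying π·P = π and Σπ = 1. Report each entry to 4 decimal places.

π = [0.2232, 0.3112, 0.2146, 0.2511]

Balance equations π_j = Σ_i π_i·P[i][j]:
  π_0 = 1/4·π_0 + 1/4·π_1 + 1/8·π_2 + 1/4·π_3
  π_1 = 1/4·π_0 + 3/8·π_1 + 1/2·π_2 + 1/8·π_3
  π_2 = 1/8·π_0 + 1/8·π_1 + 1/4·π_2 + 3/8·π_3
  normalize: π_0 + π_1 + π_2 + π_3 = 1
Solving the linear system gives exactly π = [52/233, 145/466, 50/233, 117/466].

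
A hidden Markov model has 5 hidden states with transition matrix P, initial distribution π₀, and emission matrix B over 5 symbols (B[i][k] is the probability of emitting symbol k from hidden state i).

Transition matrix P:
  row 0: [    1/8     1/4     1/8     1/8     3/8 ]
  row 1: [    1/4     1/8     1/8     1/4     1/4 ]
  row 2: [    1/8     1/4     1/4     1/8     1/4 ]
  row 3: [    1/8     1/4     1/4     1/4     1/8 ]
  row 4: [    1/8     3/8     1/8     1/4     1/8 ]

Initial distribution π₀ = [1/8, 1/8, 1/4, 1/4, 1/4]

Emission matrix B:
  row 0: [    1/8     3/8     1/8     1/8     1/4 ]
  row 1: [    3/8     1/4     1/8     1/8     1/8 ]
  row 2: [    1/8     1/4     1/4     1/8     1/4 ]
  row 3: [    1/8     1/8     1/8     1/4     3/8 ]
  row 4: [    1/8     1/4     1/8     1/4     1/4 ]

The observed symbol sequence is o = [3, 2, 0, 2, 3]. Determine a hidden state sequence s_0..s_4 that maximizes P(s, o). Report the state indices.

t=0: δ = [1.562e-02, 1.562e-02, 3.125e-02, 6.250e-02, 6.250e-02]  (obs o_0=3)
t=1: δ = [9.766e-04, 2.930e-03, 3.906e-03, 1.953e-03, 9.766e-04]  ψ = [3, 4, 3, 3, 2]  (obs o_1=2)
t=2: δ = [9.155e-05, 3.662e-04, 1.221e-04, 9.155e-05, 1.221e-04]  ψ = [1, 2, 2, 1, 2]  (obs o_2=0)
t=3: δ = [1.144e-05, 5.722e-06, 1.144e-05, 1.144e-05, 1.144e-05]  ψ = [1, 1, 1, 1, 1]  (obs o_3=2)
t=4: δ = [1.788e-07, 5.364e-07, 3.576e-07, 7.153e-07, 1.073e-06]  ψ = [0, 4, 2, 3, 0]  (obs o_4=3)
backtrack: best end state = 4; path = [3, 2, 1, 0, 4]

path = [3, 2, 1, 0, 4]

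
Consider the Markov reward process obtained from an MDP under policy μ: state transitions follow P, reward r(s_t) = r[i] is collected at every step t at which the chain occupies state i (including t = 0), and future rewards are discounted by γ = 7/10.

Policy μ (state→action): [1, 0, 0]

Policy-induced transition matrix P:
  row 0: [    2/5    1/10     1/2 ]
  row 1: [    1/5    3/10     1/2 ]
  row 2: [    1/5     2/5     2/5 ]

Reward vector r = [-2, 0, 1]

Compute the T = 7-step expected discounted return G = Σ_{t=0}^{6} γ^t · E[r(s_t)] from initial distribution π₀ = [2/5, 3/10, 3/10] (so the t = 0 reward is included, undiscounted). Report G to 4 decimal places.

t=0: π = [0.4000, 0.3000, 0.3000], E[r] = -0.5000, γ^t·E[r] = -0.500000, running G = -0.500000
t=1: π = [0.2800, 0.2500, 0.4700], E[r] = -0.0900, γ^t·E[r] = -0.063000, running G = -0.563000
t=2: π = [0.2560, 0.2910, 0.4530], E[r] = -0.0590, γ^t·E[r] = -0.028910, running G = -0.591910
t=3: π = [0.2512, 0.2941, 0.4547], E[r] = -0.0477, γ^t·E[r] = -0.016361, running G = -0.608271
t=4: π = [0.2502, 0.2952, 0.4545], E[r] = -0.0460, γ^t·E[r] = -0.011033, running G = -0.619304
t=5: π = [0.2500, 0.2954, 0.4545], E[r] = -0.0455, γ^t·E[r] = -0.007655, running G = -0.626959
t=6: π = [0.2500, 0.2954, 0.4545], E[r] = -0.0455, γ^t·E[r] = -0.005350, running G = -0.632309

G = -0.6323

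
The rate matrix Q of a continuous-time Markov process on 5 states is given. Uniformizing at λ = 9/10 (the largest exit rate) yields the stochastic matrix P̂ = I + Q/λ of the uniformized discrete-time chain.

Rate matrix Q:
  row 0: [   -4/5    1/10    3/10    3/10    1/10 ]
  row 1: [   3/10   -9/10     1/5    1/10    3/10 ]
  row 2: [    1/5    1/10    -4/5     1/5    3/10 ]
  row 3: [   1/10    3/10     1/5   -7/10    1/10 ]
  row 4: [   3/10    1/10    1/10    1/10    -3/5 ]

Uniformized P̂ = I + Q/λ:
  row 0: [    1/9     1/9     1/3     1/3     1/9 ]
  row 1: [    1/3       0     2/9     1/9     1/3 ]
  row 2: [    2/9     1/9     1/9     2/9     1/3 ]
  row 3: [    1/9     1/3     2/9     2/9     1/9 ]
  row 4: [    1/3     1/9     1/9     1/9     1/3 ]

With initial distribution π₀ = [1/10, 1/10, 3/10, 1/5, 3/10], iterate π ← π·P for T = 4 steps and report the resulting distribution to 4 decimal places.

t=0: π = [0.1000, 0.1000, 0.3000, 0.2000, 0.3000]
t=1: π = [0.2333, 0.1444, 0.1667, 0.1889, 0.2667]
t=2: π = [0.2210, 0.1370, 0.2000, 0.2025, 0.2395]
t=3: π = [0.2170, 0.1409, 0.1979, 0.2049, 0.2392]
t=4: π = [0.2176, 0.1410, 0.1978, 0.2041, 0.2396]

π = [0.2176, 0.1410, 0.1978, 0.2041, 0.2396]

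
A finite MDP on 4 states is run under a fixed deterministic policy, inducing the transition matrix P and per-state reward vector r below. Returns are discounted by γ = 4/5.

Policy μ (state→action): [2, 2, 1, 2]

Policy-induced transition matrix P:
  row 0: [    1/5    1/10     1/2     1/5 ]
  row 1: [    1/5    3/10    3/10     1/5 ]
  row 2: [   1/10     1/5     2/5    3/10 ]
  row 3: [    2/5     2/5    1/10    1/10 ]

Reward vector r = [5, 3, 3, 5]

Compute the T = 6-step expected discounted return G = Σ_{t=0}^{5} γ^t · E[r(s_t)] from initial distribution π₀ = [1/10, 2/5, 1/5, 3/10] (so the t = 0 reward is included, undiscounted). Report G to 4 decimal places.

t=0: π = [0.1000, 0.4000, 0.2000, 0.3000], E[r] = 3.8000, γ^t·E[r] = 3.800000, running G = 3.800000
t=1: π = [0.2400, 0.2900, 0.2800, 0.1900], E[r] = 3.8600, γ^t·E[r] = 3.088000, running G = 6.888000
t=2: π = [0.2100, 0.2430, 0.3380, 0.2090], E[r] = 3.8380, γ^t·E[r] = 2.456320, running G = 9.344320
t=3: π = [0.2080, 0.2451, 0.3340, 0.2129], E[r] = 3.8418, γ^t·E[r] = 1.967002, running G = 11.311322
t=4: π = [0.2092, 0.2463, 0.3324, 0.2121], E[r] = 3.8426, γ^t·E[r] = 1.573921, running G = 12.885242
t=5: π = [0.2092, 0.2461, 0.3327, 0.2120], E[r] = 3.8424, γ^t·E[r] = 1.259085, running G = 14.144327

G = 14.1443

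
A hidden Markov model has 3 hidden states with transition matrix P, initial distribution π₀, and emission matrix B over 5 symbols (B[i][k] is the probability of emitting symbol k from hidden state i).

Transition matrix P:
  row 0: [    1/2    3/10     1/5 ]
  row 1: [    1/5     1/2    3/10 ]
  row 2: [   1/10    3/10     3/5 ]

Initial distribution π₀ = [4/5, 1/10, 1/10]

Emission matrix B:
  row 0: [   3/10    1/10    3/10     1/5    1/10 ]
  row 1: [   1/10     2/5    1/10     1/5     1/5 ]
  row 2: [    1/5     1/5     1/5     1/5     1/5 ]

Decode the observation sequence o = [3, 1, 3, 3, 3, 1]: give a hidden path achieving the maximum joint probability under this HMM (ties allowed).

t=0: δ = [1.600e-01, 2.000e-02, 2.000e-02]  (obs o_0=3)
t=1: δ = [8.000e-03, 1.920e-02, 6.400e-03]  ψ = [0, 0, 0]  (obs o_1=1)
t=2: δ = [8.000e-04, 1.920e-03, 1.152e-03]  ψ = [0, 1, 1]  (obs o_2=3)
t=3: δ = [8.000e-05, 1.920e-04, 1.382e-04]  ψ = [0, 1, 2]  (obs o_3=3)
t=4: δ = [8.000e-06, 1.920e-05, 1.659e-05]  ψ = [0, 1, 2]  (obs o_4=3)
t=5: δ = [4.000e-07, 3.840e-06, 1.991e-06]  ψ = [0, 1, 2]  (obs o_5=1)
backtrack: best end state = 1; path = [0, 1, 1, 1, 1, 1]

path = [0, 1, 1, 1, 1, 1]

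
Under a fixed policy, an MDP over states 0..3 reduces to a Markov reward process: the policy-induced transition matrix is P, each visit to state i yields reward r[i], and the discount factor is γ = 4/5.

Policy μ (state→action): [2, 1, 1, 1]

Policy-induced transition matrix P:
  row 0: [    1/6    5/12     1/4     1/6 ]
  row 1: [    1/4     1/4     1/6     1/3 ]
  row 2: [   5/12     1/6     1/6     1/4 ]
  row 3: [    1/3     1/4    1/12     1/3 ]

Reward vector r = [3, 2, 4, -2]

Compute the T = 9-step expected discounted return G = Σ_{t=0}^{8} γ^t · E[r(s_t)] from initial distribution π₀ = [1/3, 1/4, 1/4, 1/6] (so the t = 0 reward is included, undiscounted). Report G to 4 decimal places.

G = 7.3028

t=0: π = [0.3333, 0.2500, 0.2500, 0.1667], E[r] = 2.1667, γ^t·E[r] = 2.166667, running G = 2.166667
t=1: π = [0.2778, 0.2847, 0.1806, 0.2569], E[r] = 1.6111, γ^t·E[r] = 1.288889, running G = 3.455556
t=2: π = [0.2784, 0.2813, 0.1684, 0.2720], E[r] = 1.5272, γ^t·E[r] = 0.977407, running G = 4.432963
t=3: π = [0.2775, 0.2824, 0.1672, 0.2729], E[r] = 1.5203, γ^t·E[r] = 0.778395, running G = 5.211358
t=4: π = [0.2775, 0.2823, 0.1671, 0.2731], E[r] = 1.5190, γ^t·E[r] = 0.622186, running G = 5.833544
t=5: π = [0.2775, 0.2823, 0.1670, 0.2732], E[r] = 1.5189, γ^t·E[r] = 0.497705, running G = 6.331249
t=6: π = [0.2775, 0.2823, 0.1670, 0.2732], E[r] = 1.5189, γ^t·E[r] = 0.398160, running G = 6.729409
t=7: π = [0.2775, 0.2823, 0.1670, 0.2732], E[r] = 1.5189, γ^t·E[r] = 0.318528, running G = 7.047937
t=8: π = [0.2775, 0.2823, 0.1670, 0.2732], E[r] = 1.5189, γ^t·E[r] = 0.254822, running G = 7.302759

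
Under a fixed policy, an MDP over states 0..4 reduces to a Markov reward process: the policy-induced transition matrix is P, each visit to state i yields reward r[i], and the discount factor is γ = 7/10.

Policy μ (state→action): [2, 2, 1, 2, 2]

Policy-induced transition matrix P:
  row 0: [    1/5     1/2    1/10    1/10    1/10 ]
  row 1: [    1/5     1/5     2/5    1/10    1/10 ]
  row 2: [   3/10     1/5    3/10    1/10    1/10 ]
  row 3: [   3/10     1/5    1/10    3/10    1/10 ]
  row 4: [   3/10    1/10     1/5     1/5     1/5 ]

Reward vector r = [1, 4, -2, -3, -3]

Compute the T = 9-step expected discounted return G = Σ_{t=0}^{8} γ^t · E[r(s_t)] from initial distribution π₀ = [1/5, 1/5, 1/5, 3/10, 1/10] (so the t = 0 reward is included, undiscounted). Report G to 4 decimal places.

G = -0.4771

t=0: π = [0.2000, 0.2000, 0.2000, 0.3000, 0.1000], E[r] = -0.6000, γ^t·E[r] = -0.600000, running G = -0.600000
t=1: π = [0.2600, 0.2500, 0.2100, 0.1700, 0.1100], E[r] = 0.0000, γ^t·E[r] = 0.000000, running G = -0.600000
t=2: π = [0.2490, 0.2670, 0.2280, 0.1450, 0.1110], E[r] = 0.0930, γ^t·E[r] = 0.045570, running G = -0.554430
t=3: π = [0.2484, 0.2636, 0.2368, 0.1401, 0.1111], E[r] = 0.0756, γ^t·E[r] = 0.025931, running G = -0.528499
t=4: π = [0.2488, 0.2634, 0.2376, 0.1391, 0.1111], E[r] = 0.0766, γ^t·E[r] = 0.018396, running G = -0.510103
t=5: π = [0.2488, 0.2635, 0.2376, 0.1389, 0.1111], E[r] = 0.0775, γ^t·E[r] = 0.013019, running G = -0.497084
t=6: π = [0.2488, 0.2635, 0.2377, 0.1389, 0.1111], E[r] = 0.0774, γ^t·E[r] = 0.009110, running G = -0.487974
t=7: π = [0.2488, 0.2635, 0.2377, 0.1389, 0.1111], E[r] = 0.0774, γ^t·E[r] = 0.006377, running G = -0.481597
t=8: π = [0.2488, 0.2635, 0.2377, 0.1389, 0.1111], E[r] = 0.0774, γ^t·E[r] = 0.004464, running G = -0.477133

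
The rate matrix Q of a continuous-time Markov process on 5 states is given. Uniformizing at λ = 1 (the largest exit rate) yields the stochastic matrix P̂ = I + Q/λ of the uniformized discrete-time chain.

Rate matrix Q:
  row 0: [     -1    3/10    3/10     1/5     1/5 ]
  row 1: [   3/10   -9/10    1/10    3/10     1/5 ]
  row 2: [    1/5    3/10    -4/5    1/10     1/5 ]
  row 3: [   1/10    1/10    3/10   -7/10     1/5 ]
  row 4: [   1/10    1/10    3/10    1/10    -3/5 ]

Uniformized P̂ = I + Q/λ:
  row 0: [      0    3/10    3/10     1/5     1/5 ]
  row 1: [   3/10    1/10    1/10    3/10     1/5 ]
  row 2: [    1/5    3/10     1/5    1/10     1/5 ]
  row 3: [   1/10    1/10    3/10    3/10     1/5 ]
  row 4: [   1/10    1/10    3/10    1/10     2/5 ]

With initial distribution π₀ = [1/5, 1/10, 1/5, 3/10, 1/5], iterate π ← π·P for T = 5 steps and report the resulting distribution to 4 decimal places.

t=0: π = [0.2000, 0.1000, 0.2000, 0.3000, 0.2000]
t=1: π = [0.1200, 0.1800, 0.2600, 0.2000, 0.2400]
t=2: π = [0.1500, 0.1760, 0.2380, 0.1880, 0.2480]
t=3: π = [0.1440, 0.1776, 0.2410, 0.1878, 0.2496]
t=4: π = [0.1452, 0.1770, 0.2404, 0.1875, 0.2499]
t=5: π = [0.1449, 0.1771, 0.2406, 0.1874, 0.2500]

π = [0.1449, 0.1771, 0.2406, 0.1874, 0.2500]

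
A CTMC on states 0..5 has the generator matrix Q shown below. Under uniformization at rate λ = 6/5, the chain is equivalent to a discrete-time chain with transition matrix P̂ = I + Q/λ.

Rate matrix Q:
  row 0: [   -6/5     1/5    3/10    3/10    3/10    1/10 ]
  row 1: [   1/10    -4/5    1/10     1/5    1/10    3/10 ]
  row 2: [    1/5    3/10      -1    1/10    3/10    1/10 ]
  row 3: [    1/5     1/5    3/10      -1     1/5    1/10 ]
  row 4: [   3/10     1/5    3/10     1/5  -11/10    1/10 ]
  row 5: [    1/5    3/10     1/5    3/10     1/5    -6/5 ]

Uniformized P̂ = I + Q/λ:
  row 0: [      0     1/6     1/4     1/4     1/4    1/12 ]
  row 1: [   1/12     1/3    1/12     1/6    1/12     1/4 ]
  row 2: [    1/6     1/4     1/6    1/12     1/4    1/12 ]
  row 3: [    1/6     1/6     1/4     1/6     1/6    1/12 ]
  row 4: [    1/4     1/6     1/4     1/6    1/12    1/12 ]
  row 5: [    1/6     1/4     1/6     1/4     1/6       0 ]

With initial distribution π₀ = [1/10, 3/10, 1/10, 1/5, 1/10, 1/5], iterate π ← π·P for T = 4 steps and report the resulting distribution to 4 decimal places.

π = [0.1379, 0.2299, 0.1867, 0.1720, 0.1611, 0.1123]

t=0: π = [0.1000, 0.3000, 0.1000, 0.2000, 0.1000, 0.2000]
t=1: π = [0.1333, 0.2417, 0.1750, 0.1833, 0.1500, 0.1167]
t=2: π = [0.1368, 0.2313, 0.1854, 0.1729, 0.1597, 0.1139]
t=3: π = [0.1379, 0.2302, 0.1865, 0.1721, 0.1609, 0.1124]
t=4: π = [0.1379, 0.2299, 0.1867, 0.1720, 0.1611, 0.1123]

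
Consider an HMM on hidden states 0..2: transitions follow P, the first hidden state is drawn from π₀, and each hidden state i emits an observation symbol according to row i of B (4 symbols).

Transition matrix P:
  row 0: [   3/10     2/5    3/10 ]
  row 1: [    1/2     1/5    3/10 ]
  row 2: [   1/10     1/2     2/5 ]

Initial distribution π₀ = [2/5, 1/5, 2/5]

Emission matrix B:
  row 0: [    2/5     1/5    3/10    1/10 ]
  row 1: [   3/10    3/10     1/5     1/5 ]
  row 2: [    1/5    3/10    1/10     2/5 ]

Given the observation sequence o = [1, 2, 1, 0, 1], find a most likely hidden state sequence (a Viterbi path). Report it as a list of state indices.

path = [1, 0, 1, 0, 1]

t=0: δ = [8.000e-02, 6.000e-02, 1.200e-01]  (obs o_0=1)
t=1: δ = [9.000e-03, 1.200e-02, 4.800e-03]  ψ = [1, 2, 2]  (obs o_1=2)
t=2: δ = [1.200e-03, 1.080e-03, 1.080e-03]  ψ = [1, 0, 1]  (obs o_2=1)
t=3: δ = [2.160e-04, 1.620e-04, 8.640e-05]  ψ = [1, 2, 2]  (obs o_3=0)
t=4: δ = [1.620e-05, 2.592e-05, 1.944e-05]  ψ = [1, 0, 0]  (obs o_4=1)
backtrack: best end state = 1; path = [1, 0, 1, 0, 1]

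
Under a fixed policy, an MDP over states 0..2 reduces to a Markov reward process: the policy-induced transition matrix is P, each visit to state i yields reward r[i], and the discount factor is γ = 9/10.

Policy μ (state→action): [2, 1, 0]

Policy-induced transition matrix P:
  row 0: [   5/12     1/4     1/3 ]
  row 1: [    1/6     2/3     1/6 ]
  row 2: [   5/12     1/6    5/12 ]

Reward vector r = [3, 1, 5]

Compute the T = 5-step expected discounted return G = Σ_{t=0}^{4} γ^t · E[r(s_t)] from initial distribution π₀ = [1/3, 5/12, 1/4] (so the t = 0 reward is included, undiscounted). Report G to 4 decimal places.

t=0: π = [0.3333, 0.4167, 0.2500], E[r] = 2.6667, γ^t·E[r] = 2.666667, running G = 2.666667
t=1: π = [0.3125, 0.4028, 0.2847], E[r] = 2.7639, γ^t·E[r] = 2.487500, running G = 5.154167
t=2: π = [0.3160, 0.3941, 0.2899], E[r] = 2.7917, γ^t·E[r] = 2.261250, running G = 7.415417
t=3: π = [0.3181, 0.3900, 0.2918], E[r] = 2.8035, γ^t·E[r] = 2.043773, running G = 9.459190
t=4: π = [0.3192, 0.3882, 0.2926], E[r] = 2.8089, γ^t·E[r] = 1.842908, running G = 11.302098

G = 11.3021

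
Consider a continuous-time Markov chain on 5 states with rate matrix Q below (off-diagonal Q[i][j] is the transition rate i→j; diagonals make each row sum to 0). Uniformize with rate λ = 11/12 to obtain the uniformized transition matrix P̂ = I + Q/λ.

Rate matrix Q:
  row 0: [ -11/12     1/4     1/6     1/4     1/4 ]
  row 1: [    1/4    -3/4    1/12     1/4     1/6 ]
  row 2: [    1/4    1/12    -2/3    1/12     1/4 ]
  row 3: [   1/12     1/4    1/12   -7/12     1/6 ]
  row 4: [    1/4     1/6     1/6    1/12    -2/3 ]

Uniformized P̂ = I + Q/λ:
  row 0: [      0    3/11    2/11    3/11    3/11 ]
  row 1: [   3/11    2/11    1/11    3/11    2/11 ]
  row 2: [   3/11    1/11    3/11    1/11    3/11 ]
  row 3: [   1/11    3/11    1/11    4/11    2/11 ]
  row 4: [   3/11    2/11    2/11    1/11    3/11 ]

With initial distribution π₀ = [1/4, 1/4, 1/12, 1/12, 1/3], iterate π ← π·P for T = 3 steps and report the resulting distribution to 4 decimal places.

t=0: π = [0.2500, 0.2500, 0.0833, 0.0833, 0.3333]
t=1: π = [0.1894, 0.2045, 0.1591, 0.2045, 0.2424]
t=2: π = [0.1839, 0.2032, 0.1591, 0.2183, 0.2355]
t=3: π = [0.1829, 0.2039, 0.1580, 0.2208, 0.2344]

π = [0.1829, 0.2039, 0.1580, 0.2208, 0.2344]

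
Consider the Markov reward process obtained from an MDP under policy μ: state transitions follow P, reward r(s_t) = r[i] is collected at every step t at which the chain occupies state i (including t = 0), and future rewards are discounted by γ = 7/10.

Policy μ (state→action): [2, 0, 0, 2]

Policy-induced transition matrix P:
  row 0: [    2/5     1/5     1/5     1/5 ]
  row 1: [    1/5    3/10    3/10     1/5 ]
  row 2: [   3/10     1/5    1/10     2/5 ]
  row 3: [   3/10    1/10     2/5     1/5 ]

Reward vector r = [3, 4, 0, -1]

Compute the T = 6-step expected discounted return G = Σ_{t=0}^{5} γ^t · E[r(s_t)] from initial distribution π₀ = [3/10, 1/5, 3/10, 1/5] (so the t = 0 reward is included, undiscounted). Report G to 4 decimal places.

G = 4.3459

t=0: π = [0.3000, 0.2000, 0.3000, 0.2000], E[r] = 1.5000, γ^t·E[r] = 1.500000, running G = 1.500000
t=1: π = [0.3100, 0.2000, 0.2300, 0.2600], E[r] = 1.4700, γ^t·E[r] = 1.029000, running G = 2.529000
t=2: π = [0.3110, 0.1940, 0.2490, 0.2460], E[r] = 1.4630, γ^t·E[r] = 0.716870, running G = 3.245870
t=3: π = [0.3117, 0.1948, 0.2437, 0.2498], E[r] = 1.4645, γ^t·E[r] = 0.502324, running G = 3.748194
t=4: π = [0.3117, 0.1945, 0.2451, 0.2487], E[r] = 1.4643, γ^t·E[r] = 0.351586, running G = 4.099779
t=5: π = [0.3117, 0.1946, 0.2447, 0.2490], E[r] = 1.4644, γ^t·E[r] = 0.246130, running G = 4.345909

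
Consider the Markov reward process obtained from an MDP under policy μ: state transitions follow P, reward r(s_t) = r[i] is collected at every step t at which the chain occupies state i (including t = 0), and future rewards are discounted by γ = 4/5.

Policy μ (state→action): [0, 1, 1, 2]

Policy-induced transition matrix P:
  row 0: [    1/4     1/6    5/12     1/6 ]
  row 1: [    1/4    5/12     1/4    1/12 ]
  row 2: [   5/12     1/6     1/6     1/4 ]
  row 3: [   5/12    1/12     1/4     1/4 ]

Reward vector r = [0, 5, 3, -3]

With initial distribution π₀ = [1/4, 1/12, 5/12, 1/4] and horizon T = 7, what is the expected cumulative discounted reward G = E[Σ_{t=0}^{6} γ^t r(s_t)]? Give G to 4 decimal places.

G = 4.4031

t=0: π = [0.2500, 0.0833, 0.4167, 0.2500], E[r] = 0.9167, γ^t·E[r] = 0.916667, running G = 0.916667
t=1: π = [0.3611, 0.1667, 0.2569, 0.2153], E[r] = 0.9583, γ^t·E[r] = 0.766667, running G = 1.683333
t=2: π = [0.3287, 0.1904, 0.2888, 0.1921], E[r] = 1.2419, γ^t·E[r] = 0.794815, running G = 2.478148
t=3: π = [0.3302, 0.1983, 0.2807, 0.1909], E[r] = 1.2608, γ^t·E[r] = 0.645531, running G = 3.123679
t=4: π = [0.3286, 0.2003, 0.2816, 0.1894], E[r] = 1.2782, γ^t·E[r] = 0.523542, running G = 3.647221
t=5: π = [0.3285, 0.2010, 0.2813, 0.1892], E[r] = 1.2810, γ^t·E[r] = 0.419760, running G = 4.066982
t=6: π = [0.3284, 0.2011, 0.2813, 0.1891], E[r] = 1.2822, γ^t·E[r] = 0.336129, running G = 4.403110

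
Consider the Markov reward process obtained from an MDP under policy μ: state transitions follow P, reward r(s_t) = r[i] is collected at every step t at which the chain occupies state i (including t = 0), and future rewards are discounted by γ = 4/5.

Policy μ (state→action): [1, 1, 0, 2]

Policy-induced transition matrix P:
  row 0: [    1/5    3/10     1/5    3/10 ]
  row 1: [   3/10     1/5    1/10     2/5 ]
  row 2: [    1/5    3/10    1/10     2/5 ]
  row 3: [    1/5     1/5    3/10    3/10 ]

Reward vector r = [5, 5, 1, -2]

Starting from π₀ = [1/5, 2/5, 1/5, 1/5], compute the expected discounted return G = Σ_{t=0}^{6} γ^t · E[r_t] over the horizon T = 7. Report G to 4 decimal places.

G = 8.2175

t=0: π = [0.2000, 0.4000, 0.2000, 0.2000], E[r] = 2.8000, γ^t·E[r] = 2.800000, running G = 2.800000
t=1: π = [0.2400, 0.2400, 0.1600, 0.3600], E[r] = 1.8400, γ^t·E[r] = 1.472000, running G = 4.272000
t=2: π = [0.2240, 0.2400, 0.1960, 0.3400], E[r] = 1.8360, γ^t·E[r] = 1.175040, running G = 5.447040
t=3: π = [0.2240, 0.2420, 0.1904, 0.3436], E[r] = 1.8332, γ^t·E[r] = 0.938598, running G = 6.385638
t=4: π = [0.2242, 0.2414, 0.1911, 0.3432], E[r] = 1.8328, γ^t·E[r] = 0.750731, running G = 7.136370
t=5: π = [0.2241, 0.2415, 0.1911, 0.3433], E[r] = 1.8329, γ^t·E[r] = 0.600616, running G = 7.736986
t=6: π = [0.2242, 0.2415, 0.1911, 0.3433], E[r] = 1.8329, γ^t·E[r] = 0.480488, running G = 8.217474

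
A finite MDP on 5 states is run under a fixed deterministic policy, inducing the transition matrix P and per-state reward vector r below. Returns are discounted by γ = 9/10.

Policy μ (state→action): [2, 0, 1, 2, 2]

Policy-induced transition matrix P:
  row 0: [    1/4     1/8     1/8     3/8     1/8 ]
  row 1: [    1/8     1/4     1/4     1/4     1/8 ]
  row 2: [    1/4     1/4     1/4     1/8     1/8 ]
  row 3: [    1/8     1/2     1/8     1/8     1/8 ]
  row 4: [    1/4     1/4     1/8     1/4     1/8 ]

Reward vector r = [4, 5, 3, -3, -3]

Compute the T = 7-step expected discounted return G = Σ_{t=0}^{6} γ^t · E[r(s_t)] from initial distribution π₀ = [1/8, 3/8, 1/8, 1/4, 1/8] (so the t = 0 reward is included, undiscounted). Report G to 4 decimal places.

t=0: π = [0.1250, 0.3750, 0.1250, 0.2500, 0.1250], E[r] = 1.6250, γ^t·E[r] = 1.625000, running G = 1.625000
t=1: π = [0.1719, 0.2969, 0.1875, 0.2188, 0.1250], E[r] = 1.7031, γ^t·E[r] = 1.532813, running G = 3.157813
t=2: π = [0.1855, 0.2832, 0.1855, 0.2207, 0.1250], E[r] = 1.6777, γ^t·E[r] = 1.358965, running G = 4.516777
t=3: π = [0.1870, 0.2820, 0.1836, 0.2224, 0.1250], E[r] = 1.6665, γ^t·E[r] = 1.214881, running G = 5.731659
t=4: π = [0.1870, 0.2822, 0.1832, 0.2226, 0.1250], E[r] = 1.6656, γ^t·E[r] = 1.092833, running G = 6.824491
t=5: π = [0.1869, 0.2823, 0.1832, 0.2226, 0.1250], E[r] = 1.6656, γ^t·E[r] = 0.983534, running G = 7.808025
t=6: π = [0.1869, 0.2823, 0.1832, 0.2226, 0.1250], E[r] = 1.6657, γ^t·E[r] = 0.885208, running G = 8.693233

G = 8.6932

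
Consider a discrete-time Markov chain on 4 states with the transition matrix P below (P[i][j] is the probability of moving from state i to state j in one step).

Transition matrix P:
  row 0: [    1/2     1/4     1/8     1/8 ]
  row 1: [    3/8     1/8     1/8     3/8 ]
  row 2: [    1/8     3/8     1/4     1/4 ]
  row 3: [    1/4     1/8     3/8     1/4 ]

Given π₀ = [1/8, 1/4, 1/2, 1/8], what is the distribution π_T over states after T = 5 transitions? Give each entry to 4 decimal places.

π = [0.3343, 0.2193, 0.2105, 0.2359]

t=0: π = [0.1250, 0.2500, 0.5000, 0.1250]
t=1: π = [0.2500, 0.2656, 0.2188, 0.2656]
t=2: π = [0.3184, 0.2109, 0.2188, 0.2520]
t=3: π = [0.3286, 0.2195, 0.2153, 0.2366]
t=4: π = [0.3327, 0.2199, 0.2111, 0.2364]
t=5: π = [0.3343, 0.2193, 0.2105, 0.2359]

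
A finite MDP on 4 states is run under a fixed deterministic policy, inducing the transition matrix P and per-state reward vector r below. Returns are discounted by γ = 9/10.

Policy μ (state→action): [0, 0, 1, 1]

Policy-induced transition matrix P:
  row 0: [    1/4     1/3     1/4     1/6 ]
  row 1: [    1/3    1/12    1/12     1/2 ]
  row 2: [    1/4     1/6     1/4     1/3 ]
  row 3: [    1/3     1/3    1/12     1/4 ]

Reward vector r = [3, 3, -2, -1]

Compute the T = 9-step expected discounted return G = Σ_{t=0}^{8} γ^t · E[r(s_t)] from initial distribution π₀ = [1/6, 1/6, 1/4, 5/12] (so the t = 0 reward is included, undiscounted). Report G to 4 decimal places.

t=0: π = [0.1667, 0.1667, 0.2500, 0.4167], E[r] = 0.0833, γ^t·E[r] = 0.083333, running G = 0.083333
t=1: π = [0.2986, 0.2500, 0.1528, 0.2986], E[r] = 1.0417, γ^t·E[r] = 0.937500, running G = 1.020833
t=2: π = [0.2957, 0.2454, 0.1586, 0.3003], E[r] = 1.0058, γ^t·E[r] = 0.814688, running G = 1.835521
t=3: π = [0.2955, 0.2456, 0.1590, 0.2999], E[r] = 1.0051, γ^t·E[r] = 0.732727, running G = 2.568247
t=4: π = [0.2955, 0.2454, 0.1591, 0.3000], E[r] = 1.0045, γ^t·E[r] = 0.659037, running G = 3.227285
t=5: π = [0.2955, 0.2455, 0.1591, 0.3000], E[r] = 1.0046, γ^t·E[r] = 0.593188, running G = 3.820472
t=6: π = [0.2955, 0.2455, 0.1591, 0.3000], E[r] = 1.0045, γ^t·E[r] = 0.533854, running G = 4.354326
t=7: π = [0.2955, 0.2455, 0.1591, 0.3000], E[r] = 1.0045, γ^t·E[r] = 0.480472, running G = 4.834798
t=8: π = [0.2955, 0.2455, 0.1591, 0.3000], E[r] = 1.0045, γ^t·E[r] = 0.432424, running G = 5.267222

G = 5.2672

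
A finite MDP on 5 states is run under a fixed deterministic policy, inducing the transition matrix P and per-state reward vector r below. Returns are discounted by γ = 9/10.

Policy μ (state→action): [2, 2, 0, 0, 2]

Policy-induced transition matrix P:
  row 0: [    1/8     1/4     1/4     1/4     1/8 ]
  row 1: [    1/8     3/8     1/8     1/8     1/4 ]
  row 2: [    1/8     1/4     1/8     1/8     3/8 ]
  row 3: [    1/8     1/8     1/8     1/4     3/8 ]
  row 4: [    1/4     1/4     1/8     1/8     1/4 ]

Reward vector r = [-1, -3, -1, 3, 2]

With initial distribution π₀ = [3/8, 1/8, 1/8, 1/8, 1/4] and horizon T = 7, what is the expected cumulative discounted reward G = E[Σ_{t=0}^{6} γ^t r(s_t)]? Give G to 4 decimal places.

G = -0.1924

t=0: π = [0.3750, 0.1250, 0.1250, 0.1250, 0.2500], E[r] = 0.0000, γ^t·E[r] = 0.000000, running G = 0.000000
t=1: π = [0.1563, 0.2500, 0.1719, 0.1875, 0.2344], E[r] = -0.0469, γ^t·E[r] = -0.042188, running G = -0.042188
t=2: π = [0.1543, 0.2578, 0.1445, 0.1680, 0.2754], E[r] = -0.0176, γ^t·E[r] = -0.014238, running G = -0.056426
t=3: π = [0.1594, 0.2612, 0.1443, 0.1653, 0.2698], E[r] = -0.0520, γ^t·E[r] = -0.037909, running G = -0.094335
t=4: π = [0.1587, 0.2620, 0.1449, 0.1656, 0.2688], E[r] = -0.0553, γ^t·E[r] = -0.036301, running G = -0.130636
t=5: π = [0.1586, 0.2621, 0.1448, 0.1655, 0.2690], E[r] = -0.0550, γ^t·E[r] = -0.032491, running G = -0.163127
t=6: π = [0.1586, 0.2621, 0.1448, 0.1655, 0.2690], E[r] = -0.0551, γ^t·E[r] = -0.029305, running G = -0.192431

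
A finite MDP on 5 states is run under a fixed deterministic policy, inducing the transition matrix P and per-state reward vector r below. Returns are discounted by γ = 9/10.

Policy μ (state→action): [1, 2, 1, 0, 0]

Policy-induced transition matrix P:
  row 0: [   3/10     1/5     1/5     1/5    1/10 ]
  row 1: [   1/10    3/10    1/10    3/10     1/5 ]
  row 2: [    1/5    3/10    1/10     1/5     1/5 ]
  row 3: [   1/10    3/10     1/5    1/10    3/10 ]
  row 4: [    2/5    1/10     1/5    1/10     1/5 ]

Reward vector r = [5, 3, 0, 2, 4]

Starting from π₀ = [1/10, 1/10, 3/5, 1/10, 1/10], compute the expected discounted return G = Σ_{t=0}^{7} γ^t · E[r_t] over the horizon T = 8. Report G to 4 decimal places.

t=0: π = [0.1000, 0.1000, 0.6000, 0.1000, 0.1000], E[r] = 1.4000, γ^t·E[r] = 1.400000, running G = 1.400000
t=1: π = [0.2100, 0.2700, 0.1300, 0.1900, 0.2000], E[r] = 3.0400, γ^t·E[r] = 2.736000, running G = 4.136000
t=2: π = [0.2150, 0.2390, 0.1600, 0.1880, 0.1980], E[r] = 2.9600, γ^t·E[r] = 2.397600, running G = 6.533600
t=3: π = [0.2184, 0.2389, 0.1601, 0.1853, 0.1973], E[r] = 2.9685, γ^t·E[r] = 2.164037, running G = 8.697637
t=4: π = [0.2189, 0.2387, 0.1601, 0.1856, 0.1967], E[r] = 2.9685, γ^t·E[r] = 1.947646, running G = 10.645282
t=5: π = [0.2188, 0.2388, 0.1601, 0.1856, 0.1967], E[r] = 2.9683, γ^t·E[r] = 1.752730, running G = 12.398012
t=6: π = [0.2188, 0.2388, 0.1601, 0.1856, 0.1967], E[r] = 2.9683, γ^t·E[r] = 1.577451, running G = 13.975463
t=7: π = [0.2188, 0.2388, 0.1601, 0.1856, 0.1967], E[r] = 2.9683, γ^t·E[r] = 1.419706, running G = 15.395169

G = 15.3952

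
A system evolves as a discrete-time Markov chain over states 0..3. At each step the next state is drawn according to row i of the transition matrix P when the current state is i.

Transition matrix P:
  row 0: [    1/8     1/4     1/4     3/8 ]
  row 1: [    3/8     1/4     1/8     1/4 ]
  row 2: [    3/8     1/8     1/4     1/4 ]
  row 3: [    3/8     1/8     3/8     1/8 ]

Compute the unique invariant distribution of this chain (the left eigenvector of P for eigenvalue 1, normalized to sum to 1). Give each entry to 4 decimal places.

Balance equations π_j = Σ_i π_i·P[i][j]:
  π_0 = 1/8·π_0 + 3/8·π_1 + 3/8·π_2 + 3/8·π_3
  π_1 = 1/4·π_0 + 1/4·π_1 + 1/8·π_2 + 1/8·π_3
  π_2 = 1/4·π_0 + 1/8·π_1 + 1/4·π_2 + 3/8·π_3
  normalize: π_0 + π_1 + π_2 + π_3 = 1
Solving the linear system gives exactly π = [3/10, 13/70, 163/630, 23/90].

π = [0.3000, 0.1857, 0.2587, 0.2556]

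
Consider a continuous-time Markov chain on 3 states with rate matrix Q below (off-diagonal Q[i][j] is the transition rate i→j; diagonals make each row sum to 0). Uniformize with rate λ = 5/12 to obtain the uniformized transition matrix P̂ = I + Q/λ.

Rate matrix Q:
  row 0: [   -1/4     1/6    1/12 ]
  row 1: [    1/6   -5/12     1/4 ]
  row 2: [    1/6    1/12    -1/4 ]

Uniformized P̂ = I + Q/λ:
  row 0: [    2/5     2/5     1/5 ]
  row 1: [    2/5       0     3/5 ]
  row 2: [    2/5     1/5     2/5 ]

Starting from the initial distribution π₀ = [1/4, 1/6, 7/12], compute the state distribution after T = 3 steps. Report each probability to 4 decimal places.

t=0: π = [0.2500, 0.1667, 0.5833]
t=1: π = [0.4000, 0.2167, 0.3833]
t=2: π = [0.4000, 0.2367, 0.3633]
t=3: π = [0.4000, 0.2327, 0.3673]

π = [0.4000, 0.2327, 0.3673]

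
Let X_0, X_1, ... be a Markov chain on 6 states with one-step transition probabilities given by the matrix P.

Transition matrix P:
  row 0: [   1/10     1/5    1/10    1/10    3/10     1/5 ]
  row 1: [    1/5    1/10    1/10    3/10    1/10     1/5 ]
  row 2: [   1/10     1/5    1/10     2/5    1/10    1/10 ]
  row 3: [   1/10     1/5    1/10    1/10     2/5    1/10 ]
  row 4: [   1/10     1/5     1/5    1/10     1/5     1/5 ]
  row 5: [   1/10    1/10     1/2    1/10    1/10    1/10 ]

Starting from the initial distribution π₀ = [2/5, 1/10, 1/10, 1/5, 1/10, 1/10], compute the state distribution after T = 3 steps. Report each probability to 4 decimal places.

t=0: π = [0.4000, 0.1000, 0.1000, 0.2000, 0.1000, 0.1000]
t=1: π = [0.1100, 0.1800, 0.1500, 0.1500, 0.2500, 0.1600]
t=2: π = [0.1180, 0.1660, 0.1890, 0.1810, 0.1920, 0.1540]
t=3: π = [0.1166, 0.1680, 0.1808, 0.1899, 0.1971, 0.1476]

π = [0.1166, 0.1680, 0.1808, 0.1899, 0.1971, 0.1476]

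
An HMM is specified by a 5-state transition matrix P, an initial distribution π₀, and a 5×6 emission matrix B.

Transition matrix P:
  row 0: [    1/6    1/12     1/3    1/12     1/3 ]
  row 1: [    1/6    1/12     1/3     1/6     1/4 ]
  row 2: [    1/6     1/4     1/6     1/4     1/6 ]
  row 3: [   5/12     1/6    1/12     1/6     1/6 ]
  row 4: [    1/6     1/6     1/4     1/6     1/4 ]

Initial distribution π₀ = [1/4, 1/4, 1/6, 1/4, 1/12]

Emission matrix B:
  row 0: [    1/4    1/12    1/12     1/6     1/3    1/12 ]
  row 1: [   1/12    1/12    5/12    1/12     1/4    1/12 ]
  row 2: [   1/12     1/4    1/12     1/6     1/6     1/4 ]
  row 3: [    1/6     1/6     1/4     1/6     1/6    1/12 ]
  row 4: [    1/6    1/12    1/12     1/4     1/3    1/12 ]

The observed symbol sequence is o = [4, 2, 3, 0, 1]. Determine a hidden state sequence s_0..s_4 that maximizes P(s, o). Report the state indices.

path = [0, 2, 3, 0, 2]

t=0: δ = [8.333e-02, 6.250e-02, 2.778e-02, 4.167e-02, 2.778e-02]  (obs o_0=4)
t=1: δ = [1.447e-03, 2.894e-03, 2.315e-03, 2.604e-03, 2.315e-03]  ψ = [3, 0, 0, 1, 0]  (obs o_1=2)
t=2: δ = [1.808e-04, 4.823e-05, 1.608e-04, 9.645e-05, 1.808e-04]  ψ = [3, 2, 1, 2, 1]  (obs o_2=3)
t=3: δ = [1.005e-05, 3.349e-06, 5.023e-06, 6.698e-06, 1.005e-05]  ψ = [3, 2, 0, 2, 0]  (obs o_3=0)
t=4: δ = [2.326e-07, 1.395e-07, 8.372e-07, 2.791e-07, 2.791e-07]  ψ = [3, 4, 0, 4, 0]  (obs o_4=1)
backtrack: best end state = 2; path = [0, 2, 3, 0, 2]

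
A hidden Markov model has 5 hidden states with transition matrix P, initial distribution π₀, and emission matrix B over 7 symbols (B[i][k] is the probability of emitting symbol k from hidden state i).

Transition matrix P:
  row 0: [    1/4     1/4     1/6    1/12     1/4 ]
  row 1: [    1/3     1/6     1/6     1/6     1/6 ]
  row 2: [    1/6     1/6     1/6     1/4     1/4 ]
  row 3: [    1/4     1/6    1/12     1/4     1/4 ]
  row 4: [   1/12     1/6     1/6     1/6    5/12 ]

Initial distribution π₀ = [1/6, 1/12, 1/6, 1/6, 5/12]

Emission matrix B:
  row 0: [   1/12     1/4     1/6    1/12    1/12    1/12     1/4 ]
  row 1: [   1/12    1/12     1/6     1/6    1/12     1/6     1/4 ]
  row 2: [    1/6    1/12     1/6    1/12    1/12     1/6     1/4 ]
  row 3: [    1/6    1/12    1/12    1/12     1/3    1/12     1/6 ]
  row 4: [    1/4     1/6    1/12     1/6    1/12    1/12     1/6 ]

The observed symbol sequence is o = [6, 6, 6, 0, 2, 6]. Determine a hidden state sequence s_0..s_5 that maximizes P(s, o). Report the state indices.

path = [4, 4, 4, 4, 4, 4]

t=0: δ = [4.167e-02, 2.083e-02, 4.167e-02, 2.778e-02, 6.944e-02]  (obs o_0=6)
t=1: δ = [2.604e-03, 2.894e-03, 2.894e-03, 1.929e-03, 4.823e-03]  ψ = [0, 4, 4, 4, 4]  (obs o_1=6)
t=2: δ = [2.411e-04, 2.009e-04, 2.009e-04, 1.340e-04, 3.349e-04]  ψ = [1, 4, 4, 4, 4]  (obs o_2=6)
t=3: δ = [5.582e-06, 5.023e-06, 9.303e-06, 9.303e-06, 3.489e-05]  ψ = [1, 0, 4, 4, 4]  (obs o_3=0)
t=4: δ = [4.845e-07, 9.690e-07, 9.690e-07, 4.845e-07, 1.211e-06]  ψ = [4, 4, 4, 4, 4]  (obs o_4=2)
t=5: δ = [8.075e-08, 5.047e-08, 5.047e-08, 4.038e-08, 8.412e-08]  ψ = [1, 4, 4, 2, 4]  (obs o_5=6)
backtrack: best end state = 4; path = [4, 4, 4, 4, 4, 4]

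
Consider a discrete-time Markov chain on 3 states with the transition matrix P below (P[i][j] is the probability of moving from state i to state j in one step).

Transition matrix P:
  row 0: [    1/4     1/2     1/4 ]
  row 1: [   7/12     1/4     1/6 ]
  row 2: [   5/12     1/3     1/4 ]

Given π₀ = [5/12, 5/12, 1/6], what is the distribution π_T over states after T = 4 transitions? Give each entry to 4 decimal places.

π = [0.4100, 0.3709, 0.2191]

t=0: π = [0.4167, 0.4167, 0.1667]
t=1: π = [0.4167, 0.3681, 0.2153]
t=2: π = [0.4086, 0.3721, 0.2193]
t=3: π = [0.4106, 0.3704, 0.2190]
t=4: π = [0.4100, 0.3709, 0.2191]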